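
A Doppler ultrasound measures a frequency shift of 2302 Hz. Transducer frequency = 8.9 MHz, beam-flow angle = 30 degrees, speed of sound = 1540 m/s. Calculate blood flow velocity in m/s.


v = fd * c / (2 * f0 * cos(theta))
v = 2302 * 1540 / (2 * 8.9000e+06 * cos(30))
v = 0.23 m/s


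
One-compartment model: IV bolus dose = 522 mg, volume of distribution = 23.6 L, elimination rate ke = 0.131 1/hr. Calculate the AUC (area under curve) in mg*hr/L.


C0 = Dose/Vd = 522/23.6 = 22.1186 mg/L
AUC = C0/ke = 22.1186/0.131
AUC = 168.8 mg*hr/L


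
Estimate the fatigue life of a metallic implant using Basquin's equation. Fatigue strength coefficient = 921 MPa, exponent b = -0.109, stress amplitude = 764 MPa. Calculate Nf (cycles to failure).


sigma_a = sigma_f' * (2Nf)^b
2Nf = (sigma_a/sigma_f')^(1/b)
2Nf = (764/921)^(1/-0.109)
2Nf = 5.5544965
Nf = 2.777


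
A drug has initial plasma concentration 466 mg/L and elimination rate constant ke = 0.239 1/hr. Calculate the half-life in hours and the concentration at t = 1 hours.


t_half = ln(2) / ke = 0.693147 / 0.239 = 2.9 hr
C(t) = C0 * exp(-ke*t) = 466 * exp(-0.239*1)
C(1) = 366.9 mg/L


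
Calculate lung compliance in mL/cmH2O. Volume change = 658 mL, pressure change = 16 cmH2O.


C = dV / dP
C = 658 / 16
C = 41.12 mL/cmH2O


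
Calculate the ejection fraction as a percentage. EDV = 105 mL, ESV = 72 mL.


SV = EDV - ESV = 105 - 72 = 33 mL
EF = SV/EDV * 100 = 33/105 * 100
EF = 31.43%


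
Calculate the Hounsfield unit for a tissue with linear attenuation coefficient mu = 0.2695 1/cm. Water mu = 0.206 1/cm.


HU = ((mu_tissue - mu_water) / mu_water) * 1000
HU = ((0.2695 - 0.206) / 0.206) * 1000
HU = 308.3


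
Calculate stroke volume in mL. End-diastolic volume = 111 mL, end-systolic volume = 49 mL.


SV = EDV - ESV
SV = 111 - 49
SV = 62 mL


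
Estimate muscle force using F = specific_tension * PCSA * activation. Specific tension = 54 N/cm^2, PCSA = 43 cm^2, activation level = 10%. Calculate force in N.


F = sigma * PCSA * activation
F = 54 * 43 * 0.1
F = 232.2 N


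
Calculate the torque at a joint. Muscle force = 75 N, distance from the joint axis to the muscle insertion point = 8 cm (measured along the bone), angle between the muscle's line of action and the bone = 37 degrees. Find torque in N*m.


Torque = F * d * sin(theta)   (moment arm = d*sin(theta))
d = 8 cm = 0.08 m
Torque = 75 * 0.08 * sin(37)
Torque = 3.611 N*m


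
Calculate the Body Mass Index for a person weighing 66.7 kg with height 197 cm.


BMI = weight / height^2
height = 197 cm = 1.97 m
BMI = 66.7 / 1.97^2
BMI = 17.19 kg/m^2


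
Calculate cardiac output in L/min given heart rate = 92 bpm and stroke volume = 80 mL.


CO = HR * SV
CO = 92 * 80 / 1000
CO = 7.36 L/min


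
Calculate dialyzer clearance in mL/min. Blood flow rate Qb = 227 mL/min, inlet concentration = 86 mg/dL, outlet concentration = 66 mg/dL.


K = Qb * (Cb_in - Cb_out) / Cb_in
K = 227 * (86 - 66) / 86
K = 52.79 mL/min


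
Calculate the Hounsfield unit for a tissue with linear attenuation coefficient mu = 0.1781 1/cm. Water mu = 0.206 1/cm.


HU = ((mu_tissue - mu_water) / mu_water) * 1000
HU = ((0.1781 - 0.206) / 0.206) * 1000
HU = -135.4


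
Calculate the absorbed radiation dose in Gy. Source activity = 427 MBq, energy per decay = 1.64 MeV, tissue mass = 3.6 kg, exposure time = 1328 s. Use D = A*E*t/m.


A = 427 MBq = 4.2700e+08 Bq
E = 1.64 MeV = 2.62728e-13 J
D = A*E*t/m = 4.2700e+08*2.62728e-13*1328/3.6
D = 0.04138 Gy


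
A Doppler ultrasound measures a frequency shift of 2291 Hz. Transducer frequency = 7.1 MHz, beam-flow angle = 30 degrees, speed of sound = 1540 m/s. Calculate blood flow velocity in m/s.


v = fd * c / (2 * f0 * cos(theta))
v = 2291 * 1540 / (2 * 7.1000e+06 * cos(30))
v = 0.2869 m/s


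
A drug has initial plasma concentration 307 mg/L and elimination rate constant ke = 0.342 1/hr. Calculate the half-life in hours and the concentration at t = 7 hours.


t_half = ln(2) / ke = 0.693147 / 0.342 = 2.027 hr
C(t) = C0 * exp(-ke*t) = 307 * exp(-0.342*7)
C(7) = 28.02 mg/L


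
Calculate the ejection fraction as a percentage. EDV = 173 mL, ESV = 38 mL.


SV = EDV - ESV = 173 - 38 = 135 mL
EF = SV/EDV * 100 = 135/173 * 100
EF = 78.03%


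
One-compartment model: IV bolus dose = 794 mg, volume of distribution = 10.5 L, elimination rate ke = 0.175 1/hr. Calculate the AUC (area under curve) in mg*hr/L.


C0 = Dose/Vd = 794/10.5 = 75.619 mg/L
AUC = C0/ke = 75.619/0.175
AUC = 432.1 mg*hr/L


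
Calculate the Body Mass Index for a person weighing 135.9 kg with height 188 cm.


BMI = weight / height^2
height = 188 cm = 1.88 m
BMI = 135.9 / 1.88^2
BMI = 38.45 kg/m^2


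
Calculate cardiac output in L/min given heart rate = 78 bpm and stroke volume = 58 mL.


CO = HR * SV
CO = 78 * 58 / 1000
CO = 4.524 L/min


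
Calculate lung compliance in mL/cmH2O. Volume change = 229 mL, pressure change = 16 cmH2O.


C = dV / dP
C = 229 / 16
C = 14.31 mL/cmH2O


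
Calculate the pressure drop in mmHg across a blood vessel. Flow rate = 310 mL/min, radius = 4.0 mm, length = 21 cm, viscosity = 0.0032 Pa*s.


dP = 8*mu*L*Q / (pi*r^4)
Q = 310 mL/min = 5.16667e-06 m^3/s
dP = 34.5366 Pa = 34.5366 / 133.322 mmHg = 0.259 mmHg


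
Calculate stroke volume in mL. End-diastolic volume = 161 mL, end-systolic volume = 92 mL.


SV = EDV - ESV
SV = 161 - 92
SV = 69 mL


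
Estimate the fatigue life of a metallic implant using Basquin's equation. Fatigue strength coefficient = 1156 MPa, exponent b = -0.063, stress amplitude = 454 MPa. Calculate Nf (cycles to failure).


sigma_a = sigma_f' * (2Nf)^b
2Nf = (sigma_a/sigma_f')^(1/b)
2Nf = (454/1156)^(1/-0.063)
2Nf = 2772608.8
Nf = 1.3863e+06


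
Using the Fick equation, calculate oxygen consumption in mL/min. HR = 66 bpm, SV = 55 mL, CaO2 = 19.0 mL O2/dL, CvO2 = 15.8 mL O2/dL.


CO = HR*SV = 66*55/1000 = 3.63 L/min
a-v O2 diff = 19.0 - 15.8 = 3.2 mL/dL
VO2 = CO * (CaO2-CvO2) * 10 dL/L
VO2 = 3.63 * 3.2 * 10
VO2 = 116.2 mL/min


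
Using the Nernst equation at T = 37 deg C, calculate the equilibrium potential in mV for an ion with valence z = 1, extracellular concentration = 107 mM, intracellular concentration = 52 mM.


E = (RT/(zF)) * ln(C_out/C_in)
T = 37 + 273.15 = 310.15 K
E = (8.314 * 310.15 / (1 * 96485)) * ln(107/52)
E = 19.28 mV


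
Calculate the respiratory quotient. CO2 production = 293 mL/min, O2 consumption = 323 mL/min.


RQ = VCO2 / VO2
RQ = 293 / 323
RQ = 0.9071


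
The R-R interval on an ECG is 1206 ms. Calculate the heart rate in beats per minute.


HR = 60 / RR_interval(s)
RR = 1206 ms = 1.206 s
HR = 60 / 1.206 = 49.75 bpm


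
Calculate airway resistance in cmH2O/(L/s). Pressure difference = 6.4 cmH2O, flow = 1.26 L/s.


R = dP / flow
R = 6.4 / 1.26
R = 5.079 cmH2O/(L/s)


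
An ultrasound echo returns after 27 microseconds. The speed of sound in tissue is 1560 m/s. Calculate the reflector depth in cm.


depth = c * t / 2
t = 27 us = 2.7000e-05 s
depth = 1560 * 2.7000e-05 / 2
depth = 0.02106 m = 2.106 cm


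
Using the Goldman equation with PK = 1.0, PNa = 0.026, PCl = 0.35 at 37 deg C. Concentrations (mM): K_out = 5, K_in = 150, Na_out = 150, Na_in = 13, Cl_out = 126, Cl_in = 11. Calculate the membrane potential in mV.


Vm = (RT/F)*ln((PK*Ko + PNa*Nao + PCl*Cli)/(PK*Ki + PNa*Nai + PCl*Clo))
Numer = 12.75, Denom = 194.438
Vm = -72.82 mV


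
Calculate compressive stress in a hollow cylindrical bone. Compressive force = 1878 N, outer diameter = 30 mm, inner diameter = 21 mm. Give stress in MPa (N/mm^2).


A = pi*(r_o^2 - r_i^2)
r_o = 15 mm, r_i = 10.5 mm
A = 360.498 mm^2
sigma = F/A = 1878 / 360.498
sigma = 5.209 MPa


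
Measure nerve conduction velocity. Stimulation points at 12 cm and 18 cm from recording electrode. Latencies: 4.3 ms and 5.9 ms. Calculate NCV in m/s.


Distance = (18 - 12) / 100 = 0.06 m
dt = (5.9 - 4.3) / 1000 = 0.0016 s
NCV = dist / dt = 37.5 m/s


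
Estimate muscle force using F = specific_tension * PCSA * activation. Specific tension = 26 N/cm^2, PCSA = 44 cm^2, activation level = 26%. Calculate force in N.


F = sigma * PCSA * activation
F = 26 * 44 * 0.26
F = 297.4 N


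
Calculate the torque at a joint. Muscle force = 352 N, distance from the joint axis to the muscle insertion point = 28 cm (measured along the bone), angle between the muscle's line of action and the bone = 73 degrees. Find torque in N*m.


Torque = F * d * sin(theta)   (moment arm = d*sin(theta))
d = 28 cm = 0.28 m
Torque = 352 * 0.28 * sin(73)
Torque = 94.25 N*m


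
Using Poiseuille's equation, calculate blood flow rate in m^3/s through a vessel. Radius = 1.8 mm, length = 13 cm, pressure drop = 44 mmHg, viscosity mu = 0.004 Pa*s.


Q = pi*r^4*dP / (8*mu*L)
r = 0.0018 m, L = 0.13 m
dP = 44 mmHg = 5866.168 Pa
Q = 4.6505e-05 m^3/s


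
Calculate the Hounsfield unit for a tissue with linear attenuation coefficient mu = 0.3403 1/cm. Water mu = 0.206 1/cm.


HU = ((mu_tissue - mu_water) / mu_water) * 1000
HU = ((0.3403 - 0.206) / 0.206) * 1000
HU = 651.9


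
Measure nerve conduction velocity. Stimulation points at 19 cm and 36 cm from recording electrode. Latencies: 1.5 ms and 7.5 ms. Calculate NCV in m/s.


Distance = (36 - 19) / 100 = 0.17 m
dt = (7.5 - 1.5) / 1000 = 0.006 s
NCV = dist / dt = 28.33 m/s


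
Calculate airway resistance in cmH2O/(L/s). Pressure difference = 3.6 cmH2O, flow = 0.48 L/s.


R = dP / flow
R = 3.6 / 0.48
R = 7.5 cmH2O/(L/s)


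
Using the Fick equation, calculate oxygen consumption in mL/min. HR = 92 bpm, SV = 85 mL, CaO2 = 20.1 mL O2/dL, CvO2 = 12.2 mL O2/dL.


CO = HR*SV = 92*85/1000 = 7.82 L/min
a-v O2 diff = 20.1 - 12.2 = 7.9 mL/dL
VO2 = CO * (CaO2-CvO2) * 10 dL/L
VO2 = 7.82 * 7.9 * 10
VO2 = 617.8 mL/min


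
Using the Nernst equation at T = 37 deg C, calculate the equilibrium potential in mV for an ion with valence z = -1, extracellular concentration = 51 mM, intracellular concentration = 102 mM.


E = (RT/(zF)) * ln(C_out/C_in)
T = 37 + 273.15 = 310.15 K
E = (8.314 * 310.15 / (-1 * 96485)) * ln(51/102)
E = 18.52 mV


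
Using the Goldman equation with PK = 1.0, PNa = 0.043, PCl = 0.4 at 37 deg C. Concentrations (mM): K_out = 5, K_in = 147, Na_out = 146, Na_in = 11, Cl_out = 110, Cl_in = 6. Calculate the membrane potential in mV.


Vm = (RT/F)*ln((PK*Ko + PNa*Nao + PCl*Cli)/(PK*Ki + PNa*Nai + PCl*Clo))
Numer = 13.678, Denom = 191.473
Vm = -70.53 mV


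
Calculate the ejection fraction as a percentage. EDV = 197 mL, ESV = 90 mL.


SV = EDV - ESV = 197 - 90 = 107 mL
EF = SV/EDV * 100 = 107/197 * 100
EF = 54.31%


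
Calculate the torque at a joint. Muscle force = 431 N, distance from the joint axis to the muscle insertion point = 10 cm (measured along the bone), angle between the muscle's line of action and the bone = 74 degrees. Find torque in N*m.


Torque = F * d * sin(theta)   (moment arm = d*sin(theta))
d = 10 cm = 0.1 m
Torque = 431 * 0.1 * sin(74)
Torque = 41.43 N*m


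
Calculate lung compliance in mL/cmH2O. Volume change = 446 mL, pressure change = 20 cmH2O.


C = dV / dP
C = 446 / 20
C = 22.3 mL/cmH2O


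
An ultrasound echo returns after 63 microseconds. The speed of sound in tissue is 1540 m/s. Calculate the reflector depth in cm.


depth = c * t / 2
t = 63 us = 6.3000e-05 s
depth = 1540 * 6.3000e-05 / 2
depth = 0.04851 m = 4.851 cm


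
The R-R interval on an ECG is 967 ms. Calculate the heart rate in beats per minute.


HR = 60 / RR_interval(s)
RR = 967 ms = 0.967 s
HR = 60 / 0.967 = 62.05 bpm


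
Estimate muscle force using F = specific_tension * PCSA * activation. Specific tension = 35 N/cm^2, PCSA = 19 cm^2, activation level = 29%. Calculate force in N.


F = sigma * PCSA * activation
F = 35 * 19 * 0.29
F = 192.8 N


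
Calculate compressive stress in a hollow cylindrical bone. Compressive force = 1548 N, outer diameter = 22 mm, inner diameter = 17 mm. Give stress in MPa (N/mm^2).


A = pi*(r_o^2 - r_i^2)
r_o = 11 mm, r_i = 8.5 mm
A = 153.153 mm^2
sigma = F/A = 1548 / 153.153
sigma = 10.11 MPa


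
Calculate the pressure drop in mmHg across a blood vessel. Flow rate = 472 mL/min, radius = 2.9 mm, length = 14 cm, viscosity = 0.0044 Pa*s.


dP = 8*mu*L*Q / (pi*r^4)
Q = 472 mL/min = 7.86667e-06 m^3/s
dP = 174.47 Pa = 174.47 / 133.322 mmHg = 1.309 mmHg


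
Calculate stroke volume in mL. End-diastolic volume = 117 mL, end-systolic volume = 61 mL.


SV = EDV - ESV
SV = 117 - 61
SV = 56 mL


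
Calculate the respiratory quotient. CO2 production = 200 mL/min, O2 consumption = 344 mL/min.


RQ = VCO2 / VO2
RQ = 200 / 344
RQ = 0.5814


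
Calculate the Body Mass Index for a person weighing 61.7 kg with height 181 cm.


BMI = weight / height^2
height = 181 cm = 1.81 m
BMI = 61.7 / 1.81^2
BMI = 18.83 kg/m^2


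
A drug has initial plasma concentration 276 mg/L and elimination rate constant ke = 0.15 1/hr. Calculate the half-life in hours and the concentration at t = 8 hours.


t_half = ln(2) / ke = 0.693147 / 0.15 = 4.621 hr
C(t) = C0 * exp(-ke*t) = 276 * exp(-0.15*8)
C(8) = 83.13 mg/L


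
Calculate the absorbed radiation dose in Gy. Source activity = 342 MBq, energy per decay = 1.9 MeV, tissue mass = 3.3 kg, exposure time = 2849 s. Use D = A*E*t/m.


A = 342 MBq = 3.4200e+08 Bq
E = 1.9 MeV = 3.0438e-13 J
D = A*E*t/m = 3.4200e+08*3.0438e-13*2849/3.3
D = 0.08987 Gy


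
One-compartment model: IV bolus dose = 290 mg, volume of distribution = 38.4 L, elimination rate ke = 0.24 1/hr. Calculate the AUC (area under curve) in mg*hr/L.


C0 = Dose/Vd = 290/38.4 = 7.55208 mg/L
AUC = C0/ke = 7.55208/0.24
AUC = 31.47 mg*hr/L


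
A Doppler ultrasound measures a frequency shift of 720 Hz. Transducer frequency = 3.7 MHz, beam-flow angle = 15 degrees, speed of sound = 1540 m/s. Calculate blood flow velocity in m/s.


v = fd * c / (2 * f0 * cos(theta))
v = 720 * 1540 / (2 * 3.7000e+06 * cos(15))
v = 0.1551 m/s


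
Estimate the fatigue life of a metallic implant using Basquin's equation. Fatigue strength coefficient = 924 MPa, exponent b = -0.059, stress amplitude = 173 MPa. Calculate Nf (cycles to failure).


sigma_a = sigma_f' * (2Nf)^b
2Nf = (sigma_a/sigma_f')^(1/b)
2Nf = (173/924)^(1/-0.059)
2Nf = 2.151007e+12
Nf = 1.0755e+12


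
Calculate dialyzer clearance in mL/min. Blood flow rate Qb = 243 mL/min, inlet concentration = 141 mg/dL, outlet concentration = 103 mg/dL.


K = Qb * (Cb_in - Cb_out) / Cb_in
K = 243 * (141 - 103) / 141
K = 65.49 mL/min


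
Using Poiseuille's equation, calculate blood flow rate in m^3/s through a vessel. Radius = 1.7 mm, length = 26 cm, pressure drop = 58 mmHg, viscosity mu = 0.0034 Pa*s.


Q = pi*r^4*dP / (8*mu*L)
r = 0.0017 m, L = 0.26 m
dP = 58 mmHg = 7732.676 Pa
Q = 2.8690e-05 m^3/s


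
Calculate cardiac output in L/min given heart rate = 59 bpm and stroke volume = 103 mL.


CO = HR * SV
CO = 59 * 103 / 1000
CO = 6.077 L/min


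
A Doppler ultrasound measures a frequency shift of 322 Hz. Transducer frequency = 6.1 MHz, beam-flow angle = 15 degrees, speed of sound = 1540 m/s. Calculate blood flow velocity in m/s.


v = fd * c / (2 * f0 * cos(theta))
v = 322 * 1540 / (2 * 6.1000e+06 * cos(15))
v = 0.04208 m/s


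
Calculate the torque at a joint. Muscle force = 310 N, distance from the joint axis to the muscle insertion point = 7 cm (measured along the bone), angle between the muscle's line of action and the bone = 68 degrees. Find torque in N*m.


Torque = F * d * sin(theta)   (moment arm = d*sin(theta))
d = 7 cm = 0.07 m
Torque = 310 * 0.07 * sin(68)
Torque = 20.12 N*m


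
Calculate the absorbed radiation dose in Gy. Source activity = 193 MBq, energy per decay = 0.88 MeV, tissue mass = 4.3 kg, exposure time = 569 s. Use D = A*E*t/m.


A = 193 MBq = 1.9300e+08 Bq
E = 0.88 MeV = 1.40976e-13 J
D = A*E*t/m = 1.9300e+08*1.40976e-13*569/4.3
D = 0.0036 Gy


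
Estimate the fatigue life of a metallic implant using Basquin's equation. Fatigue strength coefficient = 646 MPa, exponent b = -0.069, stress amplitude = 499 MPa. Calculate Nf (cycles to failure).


sigma_a = sigma_f' * (2Nf)^b
2Nf = (sigma_a/sigma_f')^(1/b)
2Nf = (499/646)^(1/-0.069)
2Nf = 42.179463
Nf = 21.09


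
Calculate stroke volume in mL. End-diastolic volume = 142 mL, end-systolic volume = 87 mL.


SV = EDV - ESV
SV = 142 - 87
SV = 55 mL


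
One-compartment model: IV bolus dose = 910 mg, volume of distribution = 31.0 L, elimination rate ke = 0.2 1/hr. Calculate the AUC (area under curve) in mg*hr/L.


C0 = Dose/Vd = 910/31.0 = 29.3548 mg/L
AUC = C0/ke = 29.3548/0.2
AUC = 146.8 mg*hr/L


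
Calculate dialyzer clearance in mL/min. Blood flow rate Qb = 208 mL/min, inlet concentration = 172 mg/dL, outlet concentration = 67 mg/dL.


K = Qb * (Cb_in - Cb_out) / Cb_in
K = 208 * (172 - 67) / 172
K = 127 mL/min


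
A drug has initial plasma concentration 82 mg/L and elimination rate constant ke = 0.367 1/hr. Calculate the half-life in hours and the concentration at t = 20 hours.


t_half = ln(2) / ke = 0.693147 / 0.367 = 1.889 hr
C(t) = C0 * exp(-ke*t) = 82 * exp(-0.367*20)
C(20) = 0.05322 mg/L


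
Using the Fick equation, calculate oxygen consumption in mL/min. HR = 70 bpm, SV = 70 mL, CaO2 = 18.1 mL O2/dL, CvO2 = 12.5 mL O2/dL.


CO = HR*SV = 70*70/1000 = 4.9 L/min
a-v O2 diff = 18.1 - 12.5 = 5.6 mL/dL
VO2 = CO * (CaO2-CvO2) * 10 dL/L
VO2 = 4.9 * 5.6 * 10
VO2 = 274.4 mL/min


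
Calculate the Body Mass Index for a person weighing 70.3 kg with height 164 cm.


BMI = weight / height^2
height = 164 cm = 1.64 m
BMI = 70.3 / 1.64^2
BMI = 26.14 kg/m^2


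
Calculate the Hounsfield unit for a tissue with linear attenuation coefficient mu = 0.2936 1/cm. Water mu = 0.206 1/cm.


HU = ((mu_tissue - mu_water) / mu_water) * 1000
HU = ((0.2936 - 0.206) / 0.206) * 1000
HU = 425.2


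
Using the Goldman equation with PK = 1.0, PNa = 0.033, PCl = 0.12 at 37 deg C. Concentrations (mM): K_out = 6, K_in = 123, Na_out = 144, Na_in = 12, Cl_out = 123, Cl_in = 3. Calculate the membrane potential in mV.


Vm = (RT/F)*ln((PK*Ko + PNa*Nao + PCl*Cli)/(PK*Ki + PNa*Nai + PCl*Clo))
Numer = 11.112, Denom = 138.156
Vm = -67.36 mV


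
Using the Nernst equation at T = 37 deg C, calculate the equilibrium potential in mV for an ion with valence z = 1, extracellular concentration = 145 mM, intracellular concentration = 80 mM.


E = (RT/(zF)) * ln(C_out/C_in)
T = 37 + 273.15 = 310.15 K
E = (8.314 * 310.15 / (1 * 96485)) * ln(145/80)
E = 15.89 mV


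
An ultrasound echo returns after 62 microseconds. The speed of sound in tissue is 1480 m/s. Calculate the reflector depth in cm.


depth = c * t / 2
t = 62 us = 6.2000e-05 s
depth = 1480 * 6.2000e-05 / 2
depth = 0.04588 m = 4.588 cm


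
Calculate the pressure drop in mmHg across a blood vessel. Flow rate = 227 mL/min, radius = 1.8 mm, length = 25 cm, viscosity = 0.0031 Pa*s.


dP = 8*mu*L*Q / (pi*r^4)
Q = 227 mL/min = 3.78333e-06 m^3/s
dP = 711.256 Pa = 711.256 / 133.322 mmHg = 5.335 mmHg


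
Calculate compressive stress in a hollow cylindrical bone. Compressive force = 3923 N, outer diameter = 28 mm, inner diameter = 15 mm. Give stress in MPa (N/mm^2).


A = pi*(r_o^2 - r_i^2)
r_o = 14 mm, r_i = 7.5 mm
A = 439.038 mm^2
sigma = F/A = 3923 / 439.038
sigma = 8.935 MPa


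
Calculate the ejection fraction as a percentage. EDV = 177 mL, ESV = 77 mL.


SV = EDV - ESV = 177 - 77 = 100 mL
EF = SV/EDV * 100 = 100/177 * 100
EF = 56.5%


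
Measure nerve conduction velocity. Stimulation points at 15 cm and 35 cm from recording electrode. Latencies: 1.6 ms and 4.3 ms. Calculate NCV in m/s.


Distance = (35 - 15) / 100 = 0.2 m
dt = (4.3 - 1.6) / 1000 = 0.0027 s
NCV = dist / dt = 74.07 m/s


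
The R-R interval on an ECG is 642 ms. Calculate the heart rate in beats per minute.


HR = 60 / RR_interval(s)
RR = 642 ms = 0.642 s
HR = 60 / 0.642 = 93.46 bpm


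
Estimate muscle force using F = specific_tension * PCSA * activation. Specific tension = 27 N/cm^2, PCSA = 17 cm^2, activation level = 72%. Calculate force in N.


F = sigma * PCSA * activation
F = 27 * 17 * 0.72
F = 330.5 N


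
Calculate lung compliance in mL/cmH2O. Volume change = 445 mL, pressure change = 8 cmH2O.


C = dV / dP
C = 445 / 8
C = 55.62 mL/cmH2O


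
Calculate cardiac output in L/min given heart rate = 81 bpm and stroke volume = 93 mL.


CO = HR * SV
CO = 81 * 93 / 1000
CO = 7.533 L/min


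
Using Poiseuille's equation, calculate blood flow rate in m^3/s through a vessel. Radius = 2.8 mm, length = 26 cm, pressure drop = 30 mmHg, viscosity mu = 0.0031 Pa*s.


Q = pi*r^4*dP / (8*mu*L)
r = 0.0028 m, L = 0.26 m
dP = 30 mmHg = 3999.66 Pa
Q = 1.1978e-04 m^3/s


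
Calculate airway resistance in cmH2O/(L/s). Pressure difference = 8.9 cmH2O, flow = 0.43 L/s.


R = dP / flow
R = 8.9 / 0.43
R = 20.7 cmH2O/(L/s)


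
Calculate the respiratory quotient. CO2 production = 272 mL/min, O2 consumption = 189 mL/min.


RQ = VCO2 / VO2
RQ = 272 / 189
RQ = 1.439


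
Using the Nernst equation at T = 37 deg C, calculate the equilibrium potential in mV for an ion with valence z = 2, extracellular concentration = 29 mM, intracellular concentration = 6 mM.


E = (RT/(zF)) * ln(C_out/C_in)
T = 37 + 273.15 = 310.15 K
E = (8.314 * 310.15 / (2 * 96485)) * ln(29/6)
E = 21.05 mV


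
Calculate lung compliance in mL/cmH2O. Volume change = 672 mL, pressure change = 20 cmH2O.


C = dV / dP
C = 672 / 20
C = 33.6 mL/cmH2O


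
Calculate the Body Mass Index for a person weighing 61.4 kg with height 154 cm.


BMI = weight / height^2
height = 154 cm = 1.54 m
BMI = 61.4 / 1.54^2
BMI = 25.89 kg/m^2


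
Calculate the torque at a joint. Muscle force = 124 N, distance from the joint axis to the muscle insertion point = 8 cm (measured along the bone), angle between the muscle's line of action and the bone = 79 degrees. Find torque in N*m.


Torque = F * d * sin(theta)   (moment arm = d*sin(theta))
d = 8 cm = 0.08 m
Torque = 124 * 0.08 * sin(79)
Torque = 9.738 N*m


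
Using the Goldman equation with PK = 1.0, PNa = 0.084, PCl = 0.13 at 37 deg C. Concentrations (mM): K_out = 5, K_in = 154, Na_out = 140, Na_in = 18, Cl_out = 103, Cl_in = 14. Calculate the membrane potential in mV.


Vm = (RT/F)*ln((PK*Ko + PNa*Nao + PCl*Cli)/(PK*Ki + PNa*Nai + PCl*Clo))
Numer = 18.58, Denom = 168.902
Vm = -58.99 mV


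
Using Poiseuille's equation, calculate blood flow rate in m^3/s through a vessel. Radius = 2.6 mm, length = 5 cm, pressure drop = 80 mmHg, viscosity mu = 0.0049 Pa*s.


Q = pi*r^4*dP / (8*mu*L)
r = 0.0026 m, L = 0.05 m
dP = 80 mmHg = 10665.76 Pa
Q = 7.8123e-04 m^3/s


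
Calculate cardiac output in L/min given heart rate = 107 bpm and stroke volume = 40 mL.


CO = HR * SV
CO = 107 * 40 / 1000
CO = 4.28 L/min


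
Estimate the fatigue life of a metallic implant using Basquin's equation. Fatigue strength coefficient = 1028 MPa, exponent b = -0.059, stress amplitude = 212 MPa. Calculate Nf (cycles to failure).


sigma_a = sigma_f' * (2Nf)^b
2Nf = (sigma_a/sigma_f')^(1/b)
2Nf = (212/1028)^(1/-0.059)
2Nf = 4.1812813e+11
Nf = 2.0906e+11


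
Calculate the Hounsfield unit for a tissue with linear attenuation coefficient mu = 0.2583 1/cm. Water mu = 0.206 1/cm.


HU = ((mu_tissue - mu_water) / mu_water) * 1000
HU = ((0.2583 - 0.206) / 0.206) * 1000
HU = 253.9


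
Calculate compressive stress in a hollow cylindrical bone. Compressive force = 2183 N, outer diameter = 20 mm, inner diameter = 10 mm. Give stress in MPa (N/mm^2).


A = pi*(r_o^2 - r_i^2)
r_o = 10 mm, r_i = 5 mm
A = 235.619 mm^2
sigma = F/A = 2183 / 235.619
sigma = 9.265 MPa


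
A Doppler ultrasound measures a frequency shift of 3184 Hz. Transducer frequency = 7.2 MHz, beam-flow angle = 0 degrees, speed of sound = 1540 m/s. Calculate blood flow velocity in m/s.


v = fd * c / (2 * f0 * cos(theta))
v = 3184 * 1540 / (2 * 7.2000e+06 * cos(0))
v = 0.3405 m/s


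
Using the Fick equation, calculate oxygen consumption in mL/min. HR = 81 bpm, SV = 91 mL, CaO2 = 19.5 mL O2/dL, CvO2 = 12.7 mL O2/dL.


CO = HR*SV = 81*91/1000 = 7.371 L/min
a-v O2 diff = 19.5 - 12.7 = 6.8 mL/dL
VO2 = CO * (CaO2-CvO2) * 10 dL/L
VO2 = 7.371 * 6.8 * 10
VO2 = 501.2 mL/min


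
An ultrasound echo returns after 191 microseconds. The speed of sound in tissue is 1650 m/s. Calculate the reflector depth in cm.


depth = c * t / 2
t = 191 us = 1.9100e-04 s
depth = 1650 * 1.9100e-04 / 2
depth = 0.157575 m = 15.7575 cm


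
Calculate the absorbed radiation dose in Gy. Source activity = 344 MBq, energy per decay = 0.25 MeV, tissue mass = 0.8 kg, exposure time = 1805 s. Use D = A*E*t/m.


A = 344 MBq = 3.4400e+08 Bq
E = 0.25 MeV = 4.005e-14 J
D = A*E*t/m = 3.4400e+08*4.005e-14*1805/0.8
D = 0.03108 Gy


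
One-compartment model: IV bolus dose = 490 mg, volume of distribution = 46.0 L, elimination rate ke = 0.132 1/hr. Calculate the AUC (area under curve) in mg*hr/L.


C0 = Dose/Vd = 490/46.0 = 10.6522 mg/L
AUC = C0/ke = 10.6522/0.132
AUC = 80.7 mg*hr/L


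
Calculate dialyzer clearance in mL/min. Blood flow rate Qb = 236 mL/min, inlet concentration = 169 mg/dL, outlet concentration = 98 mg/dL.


K = Qb * (Cb_in - Cb_out) / Cb_in
K = 236 * (169 - 98) / 169
K = 99.15 mL/min


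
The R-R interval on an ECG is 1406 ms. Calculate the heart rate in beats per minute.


HR = 60 / RR_interval(s)
RR = 1406 ms = 1.406 s
HR = 60 / 1.406 = 42.67 bpm


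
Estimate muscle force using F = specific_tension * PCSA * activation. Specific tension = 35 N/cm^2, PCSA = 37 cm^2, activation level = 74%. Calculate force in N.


F = sigma * PCSA * activation
F = 35 * 37 * 0.74
F = 958.3 N


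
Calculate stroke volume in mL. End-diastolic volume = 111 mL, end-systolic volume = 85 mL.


SV = EDV - ESV
SV = 111 - 85
SV = 26 mL


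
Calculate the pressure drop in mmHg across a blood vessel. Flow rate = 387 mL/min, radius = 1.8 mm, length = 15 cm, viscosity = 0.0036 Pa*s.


dP = 8*mu*L*Q / (pi*r^4)
Q = 387 mL/min = 6.45e-06 m^3/s
dP = 844.897 Pa = 844.897 / 133.322 mmHg = 6.337 mmHg


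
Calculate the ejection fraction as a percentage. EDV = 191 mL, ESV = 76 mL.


SV = EDV - ESV = 191 - 76 = 115 mL
EF = SV/EDV * 100 = 115/191 * 100
EF = 60.21%


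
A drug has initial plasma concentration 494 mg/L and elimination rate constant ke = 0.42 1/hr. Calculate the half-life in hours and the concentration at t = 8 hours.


t_half = ln(2) / ke = 0.693147 / 0.42 = 1.65 hr
C(t) = C0 * exp(-ke*t) = 494 * exp(-0.42*8)
C(8) = 17.16 mg/L


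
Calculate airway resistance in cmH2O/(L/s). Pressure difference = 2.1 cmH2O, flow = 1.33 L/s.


R = dP / flow
R = 2.1 / 1.33
R = 1.579 cmH2O/(L/s)


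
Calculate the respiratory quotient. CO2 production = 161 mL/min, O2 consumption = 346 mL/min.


RQ = VCO2 / VO2
RQ = 161 / 346
RQ = 0.4653


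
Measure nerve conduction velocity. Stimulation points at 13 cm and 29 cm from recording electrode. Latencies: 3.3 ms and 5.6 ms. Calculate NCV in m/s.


Distance = (29 - 13) / 100 = 0.16 m
dt = (5.6 - 3.3) / 1000 = 0.0023 s
NCV = dist / dt = 69.57 m/s


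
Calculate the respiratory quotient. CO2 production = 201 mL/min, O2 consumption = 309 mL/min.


RQ = VCO2 / VO2
RQ = 201 / 309
RQ = 0.6505


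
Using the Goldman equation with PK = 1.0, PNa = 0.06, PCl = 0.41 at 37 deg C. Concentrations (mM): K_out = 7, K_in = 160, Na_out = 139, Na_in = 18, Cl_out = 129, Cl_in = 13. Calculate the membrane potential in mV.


Vm = (RT/F)*ln((PK*Ko + PNa*Nao + PCl*Cli)/(PK*Ki + PNa*Nai + PCl*Clo))
Numer = 20.67, Denom = 213.97
Vm = -62.46 mV


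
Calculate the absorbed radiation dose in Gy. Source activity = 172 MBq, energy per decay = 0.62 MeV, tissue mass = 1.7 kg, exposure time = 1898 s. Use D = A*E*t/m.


A = 172 MBq = 1.7200e+08 Bq
E = 0.62 MeV = 9.9324e-14 J
D = A*E*t/m = 1.7200e+08*9.9324e-14*1898/1.7
D = 0.01907 Gy


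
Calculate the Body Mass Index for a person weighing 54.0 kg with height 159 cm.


BMI = weight / height^2
height = 159 cm = 1.59 m
BMI = 54.0 / 1.59^2
BMI = 21.36 kg/m^2


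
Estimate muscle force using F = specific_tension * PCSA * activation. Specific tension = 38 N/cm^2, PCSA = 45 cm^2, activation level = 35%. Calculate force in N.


F = sigma * PCSA * activation
F = 38 * 45 * 0.35
F = 598.5 N


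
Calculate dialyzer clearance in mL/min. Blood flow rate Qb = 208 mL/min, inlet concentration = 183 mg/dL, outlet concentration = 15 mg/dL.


K = Qb * (Cb_in - Cb_out) / Cb_in
K = 208 * (183 - 15) / 183
K = 191 mL/min


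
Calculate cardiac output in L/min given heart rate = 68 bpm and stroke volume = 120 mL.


CO = HR * SV
CO = 68 * 120 / 1000
CO = 8.16 L/min


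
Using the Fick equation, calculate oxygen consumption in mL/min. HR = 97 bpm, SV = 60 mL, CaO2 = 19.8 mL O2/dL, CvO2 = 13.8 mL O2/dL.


CO = HR*SV = 97*60/1000 = 5.82 L/min
a-v O2 diff = 19.8 - 13.8 = 6 mL/dL
VO2 = CO * (CaO2-CvO2) * 10 dL/L
VO2 = 5.82 * 6 * 10
VO2 = 349.2 mL/min


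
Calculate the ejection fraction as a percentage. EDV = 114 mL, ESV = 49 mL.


SV = EDV - ESV = 114 - 49 = 65 mL
EF = SV/EDV * 100 = 65/114 * 100
EF = 57.02%


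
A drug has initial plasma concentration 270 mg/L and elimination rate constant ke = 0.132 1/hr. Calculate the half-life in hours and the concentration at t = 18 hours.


t_half = ln(2) / ke = 0.693147 / 0.132 = 5.251 hr
C(t) = C0 * exp(-ke*t) = 270 * exp(-0.132*18)
C(18) = 25.09 mg/L


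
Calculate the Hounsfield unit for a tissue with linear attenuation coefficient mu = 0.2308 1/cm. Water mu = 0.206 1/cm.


HU = ((mu_tissue - mu_water) / mu_water) * 1000
HU = ((0.2308 - 0.206) / 0.206) * 1000
HU = 120.4


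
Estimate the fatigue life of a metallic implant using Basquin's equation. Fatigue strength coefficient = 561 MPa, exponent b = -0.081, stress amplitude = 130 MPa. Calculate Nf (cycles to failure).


sigma_a = sigma_f' * (2Nf)^b
2Nf = (sigma_a/sigma_f')^(1/b)
2Nf = (130/561)^(1/-0.081)
2Nf = 69142810
Nf = 3.4571e+07


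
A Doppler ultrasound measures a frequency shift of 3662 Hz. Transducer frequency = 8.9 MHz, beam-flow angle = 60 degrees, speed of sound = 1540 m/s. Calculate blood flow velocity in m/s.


v = fd * c / (2 * f0 * cos(theta))
v = 3662 * 1540 / (2 * 8.9000e+06 * cos(60))
v = 0.6336 m/s


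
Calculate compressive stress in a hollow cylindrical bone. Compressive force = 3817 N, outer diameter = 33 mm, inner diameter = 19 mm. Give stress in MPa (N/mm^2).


A = pi*(r_o^2 - r_i^2)
r_o = 16.5 mm, r_i = 9.5 mm
A = 571.77 mm^2
sigma = F/A = 3817 / 571.77
sigma = 6.676 MPa


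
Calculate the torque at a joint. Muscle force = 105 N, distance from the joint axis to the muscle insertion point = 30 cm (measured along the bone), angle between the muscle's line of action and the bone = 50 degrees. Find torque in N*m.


Torque = F * d * sin(theta)   (moment arm = d*sin(theta))
d = 30 cm = 0.3 m
Torque = 105 * 0.3 * sin(50)
Torque = 24.13 N*m


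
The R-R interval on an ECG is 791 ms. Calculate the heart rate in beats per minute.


HR = 60 / RR_interval(s)
RR = 791 ms = 0.791 s
HR = 60 / 0.791 = 75.85 bpm


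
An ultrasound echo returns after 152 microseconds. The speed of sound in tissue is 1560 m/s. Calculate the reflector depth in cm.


depth = c * t / 2
t = 152 us = 1.5200e-04 s
depth = 1560 * 1.5200e-04 / 2
depth = 0.11856 m = 11.856 cm


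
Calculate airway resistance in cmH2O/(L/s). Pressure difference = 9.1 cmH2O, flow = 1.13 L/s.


R = dP / flow
R = 9.1 / 1.13
R = 8.053 cmH2O/(L/s)


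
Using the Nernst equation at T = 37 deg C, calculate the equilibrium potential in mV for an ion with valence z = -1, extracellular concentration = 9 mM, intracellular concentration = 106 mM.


E = (RT/(zF)) * ln(C_out/C_in)
T = 37 + 273.15 = 310.15 K
E = (8.314 * 310.15 / (-1 * 96485)) * ln(9/106)
E = 65.91 mV


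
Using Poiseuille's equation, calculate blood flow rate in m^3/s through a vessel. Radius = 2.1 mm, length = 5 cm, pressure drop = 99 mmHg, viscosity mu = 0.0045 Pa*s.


Q = pi*r^4*dP / (8*mu*L)
r = 0.0021 m, L = 0.05 m
dP = 99 mmHg = 13198.878 Pa
Q = 4.4801e-04 m^3/s


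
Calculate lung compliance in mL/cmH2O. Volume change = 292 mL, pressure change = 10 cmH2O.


C = dV / dP
C = 292 / 10
C = 29.2 mL/cmH2O


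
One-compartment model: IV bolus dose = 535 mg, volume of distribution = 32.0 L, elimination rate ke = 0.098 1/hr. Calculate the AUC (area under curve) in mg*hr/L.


C0 = Dose/Vd = 535/32.0 = 16.7188 mg/L
AUC = C0/ke = 16.7188/0.098
AUC = 170.6 mg*hr/L


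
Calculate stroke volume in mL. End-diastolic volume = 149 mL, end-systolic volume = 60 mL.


SV = EDV - ESV
SV = 149 - 60
SV = 89 mL


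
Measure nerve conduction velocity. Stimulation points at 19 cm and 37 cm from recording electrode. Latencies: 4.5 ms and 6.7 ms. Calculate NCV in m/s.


Distance = (37 - 19) / 100 = 0.18 m
dt = (6.7 - 4.5) / 1000 = 0.0022 s
NCV = dist / dt = 81.82 m/s


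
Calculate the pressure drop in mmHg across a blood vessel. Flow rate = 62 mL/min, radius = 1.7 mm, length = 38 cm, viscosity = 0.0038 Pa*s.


dP = 8*mu*L*Q / (pi*r^4)
Q = 62 mL/min = 1.03333e-06 m^3/s
dP = 454.936 Pa = 454.936 / 133.322 mmHg = 3.412 mmHg


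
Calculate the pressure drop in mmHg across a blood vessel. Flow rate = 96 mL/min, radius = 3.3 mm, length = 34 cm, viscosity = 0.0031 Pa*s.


dP = 8*mu*L*Q / (pi*r^4)
Q = 96 mL/min = 1.6e-06 m^3/s
dP = 36.2114 Pa = 36.2114 / 133.322 mmHg = 0.2716 mmHg


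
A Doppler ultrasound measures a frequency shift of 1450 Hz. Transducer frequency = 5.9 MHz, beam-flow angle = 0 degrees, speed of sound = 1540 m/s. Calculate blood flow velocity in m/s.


v = fd * c / (2 * f0 * cos(theta))
v = 1450 * 1540 / (2 * 5.9000e+06 * cos(0))
v = 0.1892 m/s


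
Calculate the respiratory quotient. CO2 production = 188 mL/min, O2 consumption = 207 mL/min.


RQ = VCO2 / VO2
RQ = 188 / 207
RQ = 0.9082


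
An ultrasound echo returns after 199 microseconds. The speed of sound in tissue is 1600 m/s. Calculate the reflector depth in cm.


depth = c * t / 2
t = 199 us = 1.9900e-04 s
depth = 1600 * 1.9900e-04 / 2
depth = 0.1592 m = 15.92 cm


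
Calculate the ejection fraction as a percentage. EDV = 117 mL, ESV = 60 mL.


SV = EDV - ESV = 117 - 60 = 57 mL
EF = SV/EDV * 100 = 57/117 * 100
EF = 48.72%


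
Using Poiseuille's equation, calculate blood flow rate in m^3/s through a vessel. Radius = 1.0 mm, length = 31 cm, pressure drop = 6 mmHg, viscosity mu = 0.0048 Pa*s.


Q = pi*r^4*dP / (8*mu*L)
r = 0.001 m, L = 0.31 m
dP = 6 mmHg = 799.932 Pa
Q = 2.1111e-07 m^3/s


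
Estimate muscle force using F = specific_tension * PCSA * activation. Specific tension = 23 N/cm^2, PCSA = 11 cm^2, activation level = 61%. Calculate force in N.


F = sigma * PCSA * activation
F = 23 * 11 * 0.61
F = 154.3 N


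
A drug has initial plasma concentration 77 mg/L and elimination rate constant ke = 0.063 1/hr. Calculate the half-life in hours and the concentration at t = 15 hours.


t_half = ln(2) / ke = 0.693147 / 0.063 = 11 hr
C(t) = C0 * exp(-ke*t) = 77 * exp(-0.063*15)
C(15) = 29.93 mg/L


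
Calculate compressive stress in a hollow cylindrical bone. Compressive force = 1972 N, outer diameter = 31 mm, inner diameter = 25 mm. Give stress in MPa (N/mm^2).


A = pi*(r_o^2 - r_i^2)
r_o = 15.5 mm, r_i = 12.5 mm
A = 263.894 mm^2
sigma = F/A = 1972 / 263.894
sigma = 7.473 MPa


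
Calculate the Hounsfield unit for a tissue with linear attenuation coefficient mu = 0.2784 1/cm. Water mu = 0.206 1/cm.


HU = ((mu_tissue - mu_water) / mu_water) * 1000
HU = ((0.2784 - 0.206) / 0.206) * 1000
HU = 351.5


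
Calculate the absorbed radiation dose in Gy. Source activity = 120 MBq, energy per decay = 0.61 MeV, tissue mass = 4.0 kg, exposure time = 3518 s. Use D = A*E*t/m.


A = 120 MBq = 1.2000e+08 Bq
E = 0.61 MeV = 9.7722e-14 J
D = A*E*t/m = 1.2000e+08*9.7722e-14*3518/4.0
D = 0.01031 Gy


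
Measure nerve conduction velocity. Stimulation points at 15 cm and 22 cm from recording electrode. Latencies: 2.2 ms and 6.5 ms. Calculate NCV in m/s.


Distance = (22 - 15) / 100 = 0.07 m
dt = (6.5 - 2.2) / 1000 = 0.0043 s
NCV = dist / dt = 16.28 m/s


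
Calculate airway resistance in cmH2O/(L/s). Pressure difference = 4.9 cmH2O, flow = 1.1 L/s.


R = dP / flow
R = 4.9 / 1.1
R = 4.455 cmH2O/(L/s)


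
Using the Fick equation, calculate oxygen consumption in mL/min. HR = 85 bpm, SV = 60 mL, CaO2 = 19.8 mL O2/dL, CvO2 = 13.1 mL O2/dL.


CO = HR*SV = 85*60/1000 = 5.1 L/min
a-v O2 diff = 19.8 - 13.1 = 6.7 mL/dL
VO2 = CO * (CaO2-CvO2) * 10 dL/L
VO2 = 5.1 * 6.7 * 10
VO2 = 341.7 mL/min


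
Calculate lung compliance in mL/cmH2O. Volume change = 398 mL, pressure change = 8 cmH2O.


C = dV / dP
C = 398 / 8
C = 49.75 mL/cmH2O


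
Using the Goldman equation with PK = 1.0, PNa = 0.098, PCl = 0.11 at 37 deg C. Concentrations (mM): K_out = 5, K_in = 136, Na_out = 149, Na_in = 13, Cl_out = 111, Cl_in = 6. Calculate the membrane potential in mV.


Vm = (RT/F)*ln((PK*Ko + PNa*Nao + PCl*Cli)/(PK*Ki + PNa*Nai + PCl*Clo))
Numer = 20.262, Denom = 149.484
Vm = -53.41 mV


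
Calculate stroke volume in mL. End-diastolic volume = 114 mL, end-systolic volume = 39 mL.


SV = EDV - ESV
SV = 114 - 39
SV = 75 mL


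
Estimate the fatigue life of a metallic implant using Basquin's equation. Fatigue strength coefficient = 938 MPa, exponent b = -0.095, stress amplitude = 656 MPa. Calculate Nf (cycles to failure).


sigma_a = sigma_f' * (2Nf)^b
2Nf = (sigma_a/sigma_f')^(1/b)
2Nf = (656/938)^(1/-0.095)
2Nf = 43.124722
Nf = 21.56


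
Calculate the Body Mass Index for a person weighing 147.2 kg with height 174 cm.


BMI = weight / height^2
height = 174 cm = 1.74 m
BMI = 147.2 / 1.74^2
BMI = 48.62 kg/m^2


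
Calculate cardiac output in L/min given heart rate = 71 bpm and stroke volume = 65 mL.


CO = HR * SV
CO = 71 * 65 / 1000
CO = 4.615 L/min


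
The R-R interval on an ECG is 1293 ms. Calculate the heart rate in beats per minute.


HR = 60 / RR_interval(s)
RR = 1293 ms = 1.293 s
HR = 60 / 1.293 = 46.4 bpm


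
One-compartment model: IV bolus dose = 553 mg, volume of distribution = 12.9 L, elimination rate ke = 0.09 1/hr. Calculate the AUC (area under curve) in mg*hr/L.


C0 = Dose/Vd = 553/12.9 = 42.8682 mg/L
AUC = C0/ke = 42.8682/0.09
AUC = 476.3 mg*hr/L


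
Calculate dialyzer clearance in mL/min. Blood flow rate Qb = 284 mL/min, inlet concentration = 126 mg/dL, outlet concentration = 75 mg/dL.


K = Qb * (Cb_in - Cb_out) / Cb_in
K = 284 * (126 - 75) / 126
K = 115 mL/min


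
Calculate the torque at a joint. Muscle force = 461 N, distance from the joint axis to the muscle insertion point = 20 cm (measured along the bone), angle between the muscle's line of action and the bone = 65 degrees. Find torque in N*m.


Torque = F * d * sin(theta)   (moment arm = d*sin(theta))
d = 20 cm = 0.2 m
Torque = 461 * 0.2 * sin(65)
Torque = 83.56 N*m


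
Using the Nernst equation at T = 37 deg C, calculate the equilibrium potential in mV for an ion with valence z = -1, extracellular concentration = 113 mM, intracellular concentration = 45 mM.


E = (RT/(zF)) * ln(C_out/C_in)
T = 37 + 273.15 = 310.15 K
E = (8.314 * 310.15 / (-1 * 96485)) * ln(113/45)
E = -24.61 mV


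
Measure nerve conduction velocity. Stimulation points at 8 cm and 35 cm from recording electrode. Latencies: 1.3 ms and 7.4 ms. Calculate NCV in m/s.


Distance = (35 - 8) / 100 = 0.27 m
dt = (7.4 - 1.3) / 1000 = 0.0061 s
NCV = dist / dt = 44.26 m/s


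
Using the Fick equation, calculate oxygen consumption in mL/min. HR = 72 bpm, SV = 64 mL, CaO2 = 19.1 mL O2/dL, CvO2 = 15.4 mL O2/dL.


CO = HR*SV = 72*64/1000 = 4.608 L/min
a-v O2 diff = 19.1 - 15.4 = 3.7 mL/dL
VO2 = CO * (CaO2-CvO2) * 10 dL/L
VO2 = 4.608 * 3.7 * 10
VO2 = 170.5 mL/min
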